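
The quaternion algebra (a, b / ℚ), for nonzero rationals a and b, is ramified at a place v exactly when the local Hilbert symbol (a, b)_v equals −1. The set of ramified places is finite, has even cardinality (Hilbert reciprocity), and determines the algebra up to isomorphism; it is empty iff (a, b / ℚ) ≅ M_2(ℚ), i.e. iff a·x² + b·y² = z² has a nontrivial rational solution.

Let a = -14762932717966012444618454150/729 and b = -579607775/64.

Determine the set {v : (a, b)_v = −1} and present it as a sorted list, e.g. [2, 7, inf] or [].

[17, 19, 29, 31, 43, inf]

Mod squares: a ≡ -1306316006, b ≡ -23184311. Check v ∈ {∞, 2, 3, 5, 17, 19, 29, 31, 37, 41, 43}.
v=17: a=17^3·(≡12), b=17^1·(≡1) mod 17; (12|17)=-1, (1|17)=+1; (−1)^{3·1·8}·(-1)^1·(+1)^3 = -1.
v=3: a=3^-6·(≡1), b=3^0·(≡1) mod 3; (1|3)=+1, (1|3)=+1; (−1)^{-6·0·1}·(+1)^0·(+1)^-6 = +1.
v=43: a=43^1·(≡15), b=43^0·(≡7) mod 43; (15|43)=+1, (7|43)=-1; (−1)^{1·0·21}·(+1)^0·(-1)^1 = -1.
v=29: a=29^4·(≡12), b=29^1·(≡1) mod 29; (12|29)=-1, (1|29)=+1; (−1)^{4·1·14}·(-1)^1·(+1)^4 = -1.
v=37: a=37^3·(≡2), b=37^1·(≡20) mod 37; (2|37)=-1, (20|37)=-1; (−1)^{3·1·18}·(-1)^1·(-1)^3 = +1.
v=2: v_2(a)=1, v_2(b)=-6; units ≡ 5, 1 (mod 8); ε·ε+αω+βω = 0·0+1·0+-6·1 ≡ 0  ⇒  (a,b)_2 = +1.
v=19: a=19^1·(≡18), b=19^0·(≡18) mod 19; (18|19)=-1, (18|19)=-1; (−1)^{1·0·9}·(-1)^0·(-1)^1 = -1.
v=5: a=5^2·(≡1), b=5^2·(≡1) mod 5; (1|5)=+1, (1|5)=+1; (−1)^{2·2·2}·(+1)^2·(+1)^2 = +1.
v=41: a=41^3·(≡5), b=41^1·(≡10) mod 41; (5|41)=+1, (10|41)=+1; (−1)^{3·1·20}·(+1)^1·(+1)^3 = +1.
v=∞: -1306316006 < 0 and -23184311 < 0  ⇒  (a,b)_∞ = -1.
v=31: a=31^3·(≡1), b=31^1·(≡18) mod 31; (1|31)=+1, (18|31)=+1; (−1)^{3·1·15}·(+1)^1·(+1)^3 = -1.
(-1306316006, -23184311 / ℚ) ramifies at {17, 19, 29, 31, 43, ∞}: a division algebra.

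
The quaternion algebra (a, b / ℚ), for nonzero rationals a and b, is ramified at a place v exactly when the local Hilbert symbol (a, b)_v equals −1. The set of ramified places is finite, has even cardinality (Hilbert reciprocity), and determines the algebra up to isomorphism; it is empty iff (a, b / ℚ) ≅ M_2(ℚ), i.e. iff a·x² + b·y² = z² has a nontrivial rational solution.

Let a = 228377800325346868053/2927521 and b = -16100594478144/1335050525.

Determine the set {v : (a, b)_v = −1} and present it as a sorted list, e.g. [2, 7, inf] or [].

[17, 29, 31, 37]

(a, b) ≡ (37, -6220181) mod (ℚ^×)²; places V = {2, 3, 5, 11, 13, 17, 19, 23, 29, 31, 37, 59, ∞}.
(a,b)_59: α=-2, u≡10; β=-2, v≡19 (mod 59); (10|59)=-1, (19|59)=+1; sign (−1)^0·-1^-2·+1^-2 = +1.
(a,b)_13: α=2, u≡2; β=0, v≡2 (mod 13); (2|13)=-1, (2|13)=-1; sign (−1)^0·-1^0·-1^2 = +1.
(a,b)_19: α=0, u≡13; β=4, v≡6 (mod 19); (13|19)=-1, (6|19)=+1; sign (−1)^0·-1^4·+1^0 = +1.
(a,b)_23: α=0, u≡7; β=-2, v≡1 (mod 23); (7|23)=-1, (1|23)=+1; sign (−1)^0·-1^-2·+1^0 = +1.
(a,b)_2: α=0, β=6; u≡5, v≡3 (mod 8); ε(u)ε(v)=0·1, αω(v)=0·1, βω(u)=6·1; sum ≡ 0  ⇒  +1.
(a,b)_37: α=3, u≡3; β=1, v≡22 (mod 37); (3|37)=+1, (22|37)=-1; sign (−1)^0·+1^1·-1^3 = -1.
(a,b)_∞: sgn(37)=+, sgn(-6220181)=−, so +1.
(a,b)_5: α=0, u≡3; β=-2, v≡1 (mod 5); (3|5)=-1, (1|5)=+1; sign (−1)^0·-1^-2·+1^0 = +1.
(a,b)_31: α=2, u≡13; β=1, v≡17 (mod 31); (13|31)=-1, (17|31)=-1; sign (−1)^0·-1^1·-1^2 = -1.
(a,b)_29: α=-2, u≡3; β=-1, v≡16 (mod 29); (3|29)=-1, (16|29)=+1; sign (−1)^0·-1^-1·+1^-2 = -1.
(a,b)_11: α=4, u≡5; β=1, v≡7 (mod 11); (5|11)=+1, (7|11)=-1; sign (−1)^0·+1^1·-1^4 = +1.
(a,b)_3: α=8, u≡1; β=2, v≡1 (mod 3); (1|3)=+1, (1|3)=+1; sign (−1)^0·+1^2·+1^8 = +1.
(a,b)_17: α=2, u≡10; β=1, v≡2 (mod 17); (10|17)=-1, (2|17)=+1; sign (−1)^0·-1^1·+1^2 = -1.
(37, -6220181 / ℚ) ramifies at {17, 29, 31, 37}: a division algebra.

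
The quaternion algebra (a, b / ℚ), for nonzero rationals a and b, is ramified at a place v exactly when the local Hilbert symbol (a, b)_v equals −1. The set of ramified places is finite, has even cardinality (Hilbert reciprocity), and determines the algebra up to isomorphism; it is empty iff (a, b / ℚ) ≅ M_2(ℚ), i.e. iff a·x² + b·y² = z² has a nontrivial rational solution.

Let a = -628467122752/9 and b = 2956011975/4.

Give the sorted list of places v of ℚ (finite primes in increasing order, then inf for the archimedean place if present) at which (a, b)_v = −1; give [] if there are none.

[2, 7]

(a, b) ≡ (-217, 31) mod (ℚ^×)²; places V = {2, 3, 5, 7, 31, ∞}.
(a,b)_3: α=-2, u≡2; β=4, v≡1 (mod 3); (2|3)=-1, (1|3)=+1; sign (−1)^0·-1^4·+1^-2 = +1.
(a,b)_2: α=6, β=-2; u≡7, v≡7 (mod 8); ε(u)ε(v)=1·1, αω(v)=6·0, βω(u)=-2·0; sum ≡ 1  ⇒  -1.
(a,b)_5: α=0, u≡2; β=2, v≡1 (mod 5); (2|5)=-1, (1|5)=+1; sign (−1)^0·-1^2·+1^0 = +1.
(a,b)_31: α=5, u≡3; β=3, v≡14 (mod 31); (3|31)=-1, (14|31)=+1; sign (−1)^1·-1^3·+1^5 = +1.
(a,b)_∞: sgn(-217)=−, sgn(31)=+, so +1.
(a,b)_7: α=3, u≡1; β=2, v≡3 (mod 7); (1|7)=+1, (3|7)=-1; sign (−1)^0·+1^2·-1^3 = -1.
Ram(-217, 31) = {2, 7}; no ℚ_2-point on the conic.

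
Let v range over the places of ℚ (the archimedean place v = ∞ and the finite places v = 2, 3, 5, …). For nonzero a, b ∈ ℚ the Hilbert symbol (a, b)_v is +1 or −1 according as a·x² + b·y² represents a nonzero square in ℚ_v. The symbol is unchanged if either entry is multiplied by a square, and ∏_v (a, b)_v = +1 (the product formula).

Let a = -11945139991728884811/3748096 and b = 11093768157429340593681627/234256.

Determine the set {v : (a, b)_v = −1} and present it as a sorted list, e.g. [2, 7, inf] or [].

[29, 41]

(a, b) ≡ (-4754811, 403) mod (ℚ^×)²; places V = {2, 3, 11, 13, 19, 23, 29, 31, 41, 43, ∞}.
(a,b)_3: α=5, u≡2; β=10, v≡1 (mod 3); (2|3)=-1, (1|3)=+1; sign (−1)^0·-1^10·+1^5 = +1.
(a,b)_29: α=1, u≡23; β=0, v≡26 (mod 29); (23|29)=+1, (26|29)=-1; sign (−1)^0·+1^0·-1^1 = -1.
(a,b)_23: α=2, u≡6; β=0, v≡13 (mod 23); (6|23)=+1, (13|23)=+1; sign (−1)^0·+1^0·+1^2 = +1.
(a,b)_43: α=1, u≡22; β=2, v≡9 (mod 43); (22|43)=-1, (9|43)=+1; sign (−1)^0·-1^2·+1^1 = +1.
(a,b)_2: α=-8, β=-4; u≡5, v≡3 (mod 8); ε(u)ε(v)=0·1, αω(v)=-8·1, βω(u)=-4·1; sum ≡ 0  ⇒  +1.
(a,b)_41: α=1, u≡16; β=2, v≡3 (mod 41); (16|41)=+1, (3|41)=-1; sign (−1)^0·+1^2·-1^1 = -1.
(a,b)_∞: sgn(-4754811)=−, sgn(403)=+, so +1.
(a,b)_19: α=2, u≡12; β=0, v≡16 (mod 19); (12|19)=-1, (16|19)=+1; sign (−1)^0·-1^0·+1^2 = +1.
(a,b)_11: α=-4, u≡3; β=-4, v≡7 (mod 11); (3|11)=+1, (7|11)=-1; sign (−1)^0·+1^-4·-1^-4 = +1.
(a,b)_31: α=3, u≡8; β=7, v≡13 (mod 31); (8|31)=+1, (13|31)=-1; sign (−1)^1·+1^7·-1^3 = +1.
(a,b)_13: α=2, u≡12; β=3, v≡6 (mod 13); (12|13)=+1, (6|13)=-1; sign (−1)^0·+1^3·-1^2 = +1.
|Ram(-4754811, 403)| = 2, even; anisotropic at {29, 41}.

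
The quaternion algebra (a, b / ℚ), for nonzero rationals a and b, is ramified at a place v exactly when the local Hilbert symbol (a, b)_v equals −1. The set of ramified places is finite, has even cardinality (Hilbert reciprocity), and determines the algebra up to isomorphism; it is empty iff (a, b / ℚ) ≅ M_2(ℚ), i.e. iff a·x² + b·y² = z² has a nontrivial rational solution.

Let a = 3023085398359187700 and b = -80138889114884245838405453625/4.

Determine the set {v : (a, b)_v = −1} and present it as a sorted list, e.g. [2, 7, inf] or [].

[5, 19]

(a, b) ≡ (1653, -6545) mod (ℚ^×)²; places V = {2, 3, 5, 7, 11, 17, 19, 29, ∞}.
(a,b)_3: α=7, u≡2; β=12, v≡1 (mod 3); (2|3)=-1, (1|3)=+1; sign (−1)^0·-1^12·+1^7 = +1.
(a,b)_7: α=2, u≡4; β=3, v≡6 (mod 7); (4|7)=+1, (6|7)=-1; sign (−1)^0·+1^3·-1^2 = +1.
(a,b)_17: α=2, u≡16; β=3, v≡12 (mod 17); (16|17)=+1, (12|17)=-1; sign (−1)^0·+1^3·-1^2 = +1.
(a,b)_19: α=1, u≡11; β=2, v≡13 (mod 19); (11|19)=+1, (13|19)=-1; sign (−1)^0·+1^2·-1^1 = -1.
(a,b)_2: α=2, β=-2; u≡5, v≡7 (mod 8); ε(u)ε(v)=0·1, αω(v)=2·0, βω(u)=-2·1; sum ≡ 0  ⇒  +1.
(a,b)_29: α=1, u≡22; β=2, v≡16 (mod 29); (22|29)=+1, (16|29)=+1; sign (−1)^0·+1^2·+1^1 = +1.
(a,b)_∞: sgn(1653)=+, sgn(-6545)=−, so +1.
(a,b)_11: α=6, u≡3; β=9, v≡6 (mod 11); (3|11)=+1, (6|11)=-1; sign (−1)^0·+1^9·-1^6 = +1.
(a,b)_5: α=2, u≡3; β=3, v≡4 (mod 5); (3|5)=-1, (4|5)=+1; sign (−1)^0·-1^3·+1^2 = -1.
|Ram(1653, -6545)| = 2, even; anisotropic at {5, 19}.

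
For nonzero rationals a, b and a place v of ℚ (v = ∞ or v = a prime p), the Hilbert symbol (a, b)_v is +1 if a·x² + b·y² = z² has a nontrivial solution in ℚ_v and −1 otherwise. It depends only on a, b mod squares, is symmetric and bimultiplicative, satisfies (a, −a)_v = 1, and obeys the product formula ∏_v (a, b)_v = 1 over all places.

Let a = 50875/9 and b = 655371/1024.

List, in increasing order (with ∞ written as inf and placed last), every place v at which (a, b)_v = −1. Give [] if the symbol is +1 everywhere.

(a, b) ≡ (2035, 899) mod (ℚ^×)²; places V = {2, 3, 5, 11, 29, 31, 37, ∞}.
(a,b)_∞: sgn(2035)=+, sgn(899)=+, so +1.
(a,b)_11: α=1, u≡3; β=0, v≡2 (mod 11); (3|11)=+1, (2|11)=-1; sign (−1)^0·+1^0·-1^1 = -1.
(a,b)_2: α=0, β=-10; u≡3, v≡3 (mod 8); ε(u)ε(v)=1·1, αω(v)=0·1, βω(u)=-10·1; sum ≡ 1  ⇒  -1.
(a,b)_5: α=3, u≡3; β=0, v≡4 (mod 5); (3|5)=-1, (4|5)=+1; sign (−1)^0·-1^0·+1^3 = +1.
(a,b)_31: α=0, u≡28; β=1, v≡30 (mod 31); (28|31)=+1, (30|31)=-1; sign (−1)^0·+1^1·-1^0 = +1.
(a,b)_29: α=0, u≡1; β=1, v≡17 (mod 29); (1|29)=+1, (17|29)=-1; sign (−1)^0·+1^1·-1^0 = +1.
(a,b)_3: α=-2, u≡1; β=6, v≡2 (mod 3); (1|3)=+1, (2|3)=-1; sign (−1)^0·+1^6·-1^-2 = +1.
(a,b)_37: α=1, u≡13; β=0, v≡7 (mod 37); (13|37)=-1, (7|37)=+1; sign (−1)^0·-1^0·+1^1 = +1.
(2035, 899 / ℚ) ramifies at {2, 11}: a division algebra.

[2, 11]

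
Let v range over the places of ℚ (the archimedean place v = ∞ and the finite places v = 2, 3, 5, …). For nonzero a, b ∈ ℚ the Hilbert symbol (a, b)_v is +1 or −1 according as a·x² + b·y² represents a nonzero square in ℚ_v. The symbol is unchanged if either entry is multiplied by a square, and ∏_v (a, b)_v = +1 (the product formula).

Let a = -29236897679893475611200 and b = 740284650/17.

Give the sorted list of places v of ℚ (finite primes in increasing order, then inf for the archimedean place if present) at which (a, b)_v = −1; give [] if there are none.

[3, 7, 17, 19]

(a, b) ≡ (-210273, 3162) mod (ℚ^×)²; places V = {2, 3, 5, 7, 17, 19, 31, ∞}.
(a,b)_3: α=1, u≡1; β=3, v≡1 (mod 3); (1|3)=+1, (1|3)=+1; sign (−1)^1·+1^3·+1^1 = -1.
(a,b)_17: α=3, u≡6; β=-1, v≡15 (mod 17); (6|17)=-1, (15|17)=+1; sign (−1)^0·-1^-1·+1^3 = -1.
(a,b)_7: α=5, u≡6; β=2, v≡3 (mod 7); (6|7)=-1, (3|7)=-1; sign (−1)^0·-1^2·-1^5 = -1.
(a,b)_31: α=3, u≡15; β=1, v≡19 (mod 31); (15|31)=-1, (19|31)=+1; sign (−1)^1·-1^1·+1^3 = +1.
(a,b)_2: α=6, β=1; u≡7, v≡5 (mod 8); ε(u)ε(v)=1·0, αω(v)=6·1, βω(u)=1·0; sum ≡ 0  ⇒  +1.
(a,b)_5: α=2, u≡2; β=2, v≡3 (mod 5); (2|5)=-1, (3|5)=-1; sign (−1)^0·-1^2·-1^2 = +1.
(a,b)_∞: sgn(-210273)=−, sgn(3162)=+, so +1.
(a,b)_19: α=5, u≡8; β=2, v≡10 (mod 19); (8|19)=-1, (10|19)=-1; sign (−1)^0·-1^2·-1^5 = -1.
Ram(-210273, 3162) = {3, 7, 17, 19}; no ℚ_3-point on the conic.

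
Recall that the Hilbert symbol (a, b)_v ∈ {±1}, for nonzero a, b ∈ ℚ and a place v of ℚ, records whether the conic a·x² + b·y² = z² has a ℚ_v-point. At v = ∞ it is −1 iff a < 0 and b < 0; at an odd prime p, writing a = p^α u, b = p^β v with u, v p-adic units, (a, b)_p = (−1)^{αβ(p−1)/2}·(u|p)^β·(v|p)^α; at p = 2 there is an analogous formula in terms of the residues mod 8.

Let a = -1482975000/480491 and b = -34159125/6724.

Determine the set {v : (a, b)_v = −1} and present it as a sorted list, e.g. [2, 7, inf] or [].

[11, inf]

(a, b) ≡ (-4290, -165) mod (ℚ^×)²; places V = {2, 3, 5, 7, 11, 13, 19, 41, ∞}.
(a,b)_19: α=-2, u≡4; β=0, v≡16 (mod 19); (4|19)=+1, (16|19)=+1; sign (−1)^0·+1^0·+1^-2 = +1.
(a,b)_13: α=3, u≡7; β=2, v≡4 (mod 13); (7|13)=-1, (4|13)=+1; sign (−1)^0·-1^2·+1^3 = +1.
(a,b)_∞: sgn(-4290)=−, sgn(-165)=−, so -1.
(a,b)_3: α=3, u≡1; β=1, v≡2 (mod 3); (1|3)=+1, (2|3)=-1; sign (−1)^1·+1^1·-1^3 = +1.
(a,b)_41: α=0, u≡7; β=-2, v≡37 (mod 41); (7|41)=-1, (37|41)=+1; sign (−1)^0·-1^-2·+1^0 = +1.
(a,b)_2: α=3, β=-2; u≡7, v≡3 (mod 8); ε(u)ε(v)=1·1, αω(v)=3·1, βω(u)=-2·0; sum ≡ 0  ⇒  +1.
(a,b)_11: α=-3, u≡6; β=1, v≡8 (mod 11); (6|11)=-1, (8|11)=-1; sign (−1)^1·-1^1·-1^-3 = -1.
(a,b)_7: α=0, u≡1; β=2, v≡3 (mod 7); (1|7)=+1, (3|7)=-1; sign (−1)^0·+1^2·-1^0 = +1.
(a,b)_5: α=5, u≡3; β=3, v≡3 (mod 5); (3|5)=-1, (3|5)=-1; sign (−1)^0·-1^3·-1^5 = +1.
Ram(-4290, -165) = {11, ∞}; no ℚ_11-point on the conic.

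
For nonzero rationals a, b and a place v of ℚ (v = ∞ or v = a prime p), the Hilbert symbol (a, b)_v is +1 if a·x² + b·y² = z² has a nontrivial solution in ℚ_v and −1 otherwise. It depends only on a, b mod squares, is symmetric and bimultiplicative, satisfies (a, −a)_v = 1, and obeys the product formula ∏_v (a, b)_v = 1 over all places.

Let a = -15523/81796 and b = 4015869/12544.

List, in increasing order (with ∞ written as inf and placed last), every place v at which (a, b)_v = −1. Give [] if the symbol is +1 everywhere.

[3, 37]

Mod squares: a ≡ -43, b ≡ 33189. Check v ∈ {∞, 2, 3, 7, 11, 13, 19, 23, 37, 43}.
v=7: a=7^0·(≡3), b=7^-2·(≡1) mod 7; (3|7)=-1, (1|7)=+1; (−1)^{0·-2·3}·(-1)^-2·(+1)^0 = +1.
v=13: a=13^-2·(≡4), b=13^1·(≡6) mod 13; (4|13)=+1, (6|13)=-1; (−1)^{-2·1·6}·(+1)^1·(-1)^-2 = +1.
v=19: a=19^2·(≡14), b=19^0·(≡12) mod 19; (14|19)=-1, (12|19)=-1; (−1)^{2·0·9}·(-1)^0·(-1)^2 = +1.
v=∞: -43 < 0 and 33189 > 0  ⇒  (a,b)_∞ = +1.
v=3: a=3^0·(≡2), b=3^1·(≡2) mod 3; (2|3)=-1, (2|3)=-1; (−1)^{0·1·1}·(-1)^1·(-1)^0 = -1.
v=37: a=37^0·(≡22), b=37^1·(≡16) mod 37; (22|37)=-1, (16|37)=+1; (−1)^{0·1·18}·(-1)^1·(+1)^0 = -1.
v=23: a=23^0·(≡6), b=23^1·(≡19) mod 23; (6|23)=+1, (19|23)=-1; (−1)^{0·1·11}·(+1)^1·(-1)^0 = +1.
v=11: a=11^-2·(≡4), b=11^2·(≡6) mod 11; (4|11)=+1, (6|11)=-1; (−1)^{-2·2·5}·(+1)^2·(-1)^-2 = +1.
v=2: v_2(a)=-2, v_2(b)=-8; units ≡ 5, 5 (mod 8); ε·ε+αω+βω = 0·0+-2·1+-8·1 ≡ 0  ⇒  (a,b)_2 = +1.
v=43: a=43^1·(≡37), b=43^0·(≡24) mod 43; (37|43)=-1, (24|43)=+1; (−1)^{1·0·21}·(-1)^0·(+1)^1 = +1.
(-43, 33189 / ℚ) ramifies at {3, 37}: a division algebra.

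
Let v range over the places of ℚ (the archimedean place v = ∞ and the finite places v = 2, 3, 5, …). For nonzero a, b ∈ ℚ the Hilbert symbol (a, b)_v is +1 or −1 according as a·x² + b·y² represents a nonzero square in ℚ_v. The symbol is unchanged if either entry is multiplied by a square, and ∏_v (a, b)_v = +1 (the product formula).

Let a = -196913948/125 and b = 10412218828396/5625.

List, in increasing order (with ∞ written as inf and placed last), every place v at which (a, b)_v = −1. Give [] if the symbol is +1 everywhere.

Mod squares: a ≡ -115, b ≡ 19. Check v ∈ {∞, 2, 3, 5, 7, 11, 19, 23}.
v=∞: -115 < 0 and 19 > 0  ⇒  (a,b)_∞ = +1.
v=7: a=7^2·(≡1), b=7^2·(≡5) mod 7; (1|7)=+1, (5|7)=-1; (−1)^{2·2·3}·(+1)^2·(-1)^2 = +1.
v=11: a=11^2·(≡10), b=11^4·(≡8) mod 11; (10|11)=-1, (8|11)=-1; (−1)^{2·4·5}·(-1)^4·(-1)^2 = +1.
v=3: a=3^0·(≡2), b=3^-2·(≡1) mod 3; (2|3)=-1, (1|3)=+1; (−1)^{0·-2·1}·(-1)^-2·(+1)^0 = +1.
v=19: a=19^2·(≡2), b=19^3·(≡11) mod 19; (2|19)=-1, (11|19)=+1; (−1)^{2·3·9}·(-1)^3·(+1)^2 = -1.
v=5: a=5^-3·(≡2), b=5^-4·(≡4) mod 5; (2|5)=-1, (4|5)=+1; (−1)^{-3·-4·2}·(-1)^-4·(+1)^-3 = +1.
v=23: a=23^1·(≡9), b=23^2·(≡14) mod 23; (9|23)=+1, (14|23)=-1; (−1)^{1·2·11}·(+1)^2·(-1)^1 = -1.
v=2: v_2(a)=2, v_2(b)=2; units ≡ 5, 3 (mod 8); ε·ε+αω+βω = 0·1+2·1+2·1 ≡ 0  ⇒  (a,b)_2 = +1.
(-115, 19 / ℚ) ramifies at {19, 23}: a division algebra.

[19, 23]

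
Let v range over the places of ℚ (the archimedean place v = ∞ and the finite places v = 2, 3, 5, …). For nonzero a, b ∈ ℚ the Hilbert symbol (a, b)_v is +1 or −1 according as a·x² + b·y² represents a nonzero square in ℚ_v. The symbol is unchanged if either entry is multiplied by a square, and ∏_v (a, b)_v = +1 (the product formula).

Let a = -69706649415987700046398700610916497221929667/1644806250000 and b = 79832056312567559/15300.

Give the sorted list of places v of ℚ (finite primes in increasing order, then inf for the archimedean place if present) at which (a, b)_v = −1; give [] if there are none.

(a, b) ≡ (-3883187, 858184327) mod (ℚ^×)²; places V = {2, 3, 5, 7, 11, 13, 17, 19, 23, 29, 37, 47, ∞}.
(a,b)_5: α=-8, u≡2; β=-2, v≡2 (mod 5); (2|5)=-1, (2|5)=-1; sign (−1)^0·-1^-2·-1^-8 = +1.
(a,b)_19: α=-2, u≡15; β=2, v≡3 (mod 19); (15|19)=-1, (3|19)=-1; sign (−1)^0·-1^2·-1^-2 = +1.
(a,b)_11: α=3, u≡7; β=1, v≡4 (mod 11); (7|11)=-1, (4|11)=+1; sign (−1)^1·-1^1·+1^3 = +1.
(a,b)_13: α=6, u≡1; β=3, v≡12 (mod 13); (1|13)=+1, (12|13)=+1; sign (−1)^0·+1^3·+1^6 = +1.
(a,b)_∞: sgn(-3883187)=−, sgn(858184327)=+, so +1.
(a,b)_37: α=3, u≡6; β=1, v≡18 (mod 37); (6|37)=-1, (18|37)=-1; sign (−1)^0·-1^1·-1^3 = +1.
(a,b)_47: α=3, u≡23; β=1, v≡29 (mod 47); (23|47)=-1, (29|47)=-1; sign (−1)^1·-1^1·-1^3 = -1.
(a,b)_23: α=6, u≡18; β=2, v≡1 (mod 23); (18|23)=+1, (1|23)=+1; sign (−1)^0·+1^2·+1^6 = +1.
(a,b)_2: α=-4, β=-2; u≡5, v≡7 (mod 8); ε(u)ε(v)=0·1, αω(v)=-4·0, βω(u)=-2·1; sum ≡ 0  ⇒  +1.
(a,b)_29: α=3, u≡11; β=1, v≡22 (mod 29); (11|29)=-1, (22|29)=+1; sign (−1)^0·-1^1·+1^3 = -1.
(a,b)_7: α=11, u≡4; β=3, v≡5 (mod 7); (4|7)=+1, (5|7)=-1; sign (−1)^1·+1^3·-1^11 = +1.
(a,b)_3: α=-6, u≡1; β=-2, v≡1 (mod 3); (1|3)=+1, (1|3)=+1; sign (−1)^0·+1^-2·+1^-6 = +1.
(a,b)_17: α=2, u≡4; β=-1, v≡16 (mod 17); (4|17)=+1, (16|17)=+1; sign (−1)^0·+1^-1·+1^2 = +1.
(-3883187, 858184327 / ℚ) ramifies at {29, 47}: a division algebra.

[29, 47]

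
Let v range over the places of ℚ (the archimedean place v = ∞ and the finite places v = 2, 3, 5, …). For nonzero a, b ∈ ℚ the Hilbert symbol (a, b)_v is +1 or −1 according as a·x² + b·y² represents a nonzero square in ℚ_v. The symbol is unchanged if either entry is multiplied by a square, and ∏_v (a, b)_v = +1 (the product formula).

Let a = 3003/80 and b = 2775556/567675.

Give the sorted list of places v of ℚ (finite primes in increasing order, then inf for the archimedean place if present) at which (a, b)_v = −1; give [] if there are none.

(a, b) ≡ (15015, 3) mod (ℚ^×)²; places V = {2, 3, 5, 7, 11, 13, 17, 29, ∞}.
(a,b)_7: α=1, u≡3; β=4, v≡5 (mod 7); (3|7)=-1, (5|7)=-1; sign (−1)^0·-1^4·-1^1 = -1.
(a,b)_29: α=0, u≡6; β=-2, v≡3 (mod 29); (6|29)=+1, (3|29)=-1; sign (−1)^0·+1^-2·-1^0 = +1.
(a,b)_13: α=1, u≡5; β=0, v≡1 (mod 13); (5|13)=-1, (1|13)=+1; sign (−1)^0·-1^0·+1^1 = +1.
(a,b)_17: α=0, u≡8; β=2, v≡3 (mod 17); (8|17)=+1, (3|17)=-1; sign (−1)^0·+1^2·-1^0 = +1.
(a,b)_∞: sgn(15015)=+, sgn(3)=+, so +1.
(a,b)_3: α=1, u≡1; β=-3, v≡1 (mod 3); (1|3)=+1, (1|3)=+1; sign (−1)^1·+1^-3·+1^1 = -1.
(a,b)_5: α=-1, u≡3; β=-2, v≡3 (mod 5); (3|5)=-1, (3|5)=-1; sign (−1)^0·-1^-2·-1^-1 = -1.
(a,b)_11: α=1, u≡3; β=0, v≡4 (mod 11); (3|11)=+1, (4|11)=+1; sign (−1)^0·+1^0·+1^1 = +1.
(a,b)_2: α=-4, β=2; u≡7, v≡3 (mod 8); ε(u)ε(v)=1·1, αω(v)=-4·1, βω(u)=2·0; sum ≡ 1  ⇒  -1.
(15015, 3 / ℚ) ramifies at {2, 3, 5, 7}: a division algebra.

[2, 3, 5, 7]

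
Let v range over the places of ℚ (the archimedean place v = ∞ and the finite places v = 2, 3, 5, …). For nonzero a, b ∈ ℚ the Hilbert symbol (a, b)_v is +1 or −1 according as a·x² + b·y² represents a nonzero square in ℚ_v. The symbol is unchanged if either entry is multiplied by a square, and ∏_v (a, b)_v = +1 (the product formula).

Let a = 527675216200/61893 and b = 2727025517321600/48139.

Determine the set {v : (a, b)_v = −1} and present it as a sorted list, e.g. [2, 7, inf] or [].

[2, 17]

Mod squares: a ≡ 5434, b ≡ 34034. Check v ∈ {∞, 2, 3, 5, 7, 11, 13, 17, 19, 23}.
v=2: v_2(a)=3, v_2(b)=7; units ≡ 5, 1 (mod 8); ε·ε+αω+βω = 0·0+3·0+7·1 ≡ 1  ⇒  (a,b)_2 = -1.
v=19: a=19^3·(≡4), b=19^4·(≡1) mod 19; (4|19)=+1, (1|19)=+1; (−1)^{3·4·9}·(+1)^4·(+1)^3 = +1.
v=17: a=17^2·(≡6), b=17^3·(≡4) mod 17; (6|17)=-1, (4|17)=+1; (−1)^{2·3·8}·(-1)^3·(+1)^2 = -1.
v=5: a=5^2·(≡1), b=5^2·(≡1) mod 5; (1|5)=+1, (1|5)=+1; (−1)^{2·2·2}·(+1)^2·(+1)^2 = +1.
v=11: a=11^3·(≡2), b=11^3·(≡9) mod 11; (2|11)=-1, (9|11)=+1; (−1)^{3·3·5}·(-1)^3·(+1)^3 = +1.
v=3: a=3^-2·(≡1), b=3^0·(≡2) mod 3; (1|3)=+1, (2|3)=-1; (−1)^{-2·0·1}·(+1)^0·(-1)^-2 = +1.
v=13: a=13^-1·(≡5), b=13^-1·(≡6) mod 13; (5|13)=-1, (6|13)=-1; (−1)^{-1·-1·6}·(-1)^-1·(-1)^-1 = +1.
v=∞: 5434 > 0 and 34034 > 0  ⇒  (a,b)_∞ = +1.
v=7: a=7^0·(≡1), b=7^-1·(≡4) mod 7; (1|7)=+1, (4|7)=+1; (−1)^{0·-1·3}·(+1)^-1·(+1)^0 = +1.
v=23: a=23^-2·(≡4), b=23^-2·(≡10) mod 23; (4|23)=+1, (10|23)=-1; (−1)^{-2·-2·11}·(+1)^-2·(-1)^-2 = +1.
Ram(5434, 34034) = {2, 17}; no ℚ_2-point on the conic.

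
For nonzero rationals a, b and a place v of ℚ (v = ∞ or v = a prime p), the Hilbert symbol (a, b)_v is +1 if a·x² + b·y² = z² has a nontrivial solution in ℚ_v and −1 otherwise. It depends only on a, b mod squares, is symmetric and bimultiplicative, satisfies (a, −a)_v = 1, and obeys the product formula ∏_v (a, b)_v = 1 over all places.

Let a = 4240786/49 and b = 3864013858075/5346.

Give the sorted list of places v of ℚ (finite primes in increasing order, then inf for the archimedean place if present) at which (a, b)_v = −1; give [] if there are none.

Mod squares: a ≡ 14674, b ≡ 216632262. Check v ∈ {∞, 2, 3, 5, 7, 11, 17, 19, 23, 29, 31, 37}.
v=19: a=19^0·(≡16), b=19^1·(≡11) mod 19; (16|19)=+1, (11|19)=+1; (−1)^{0·1·9}·(+1)^1·(+1)^0 = +1.
v=23: a=23^1·(≡20), b=23^1·(≡18) mod 23; (20|23)=-1, (18|23)=+1; (−1)^{1·1·11}·(-1)^1·(+1)^1 = +1.
v=2: v_2(a)=1, v_2(b)=-1; units ≡ 1, 3 (mod 8); ε·ε+αω+βω = 0·1+1·1+-1·0 ≡ 1  ⇒  (a,b)_2 = -1.
v=11: a=11^1·(≡4), b=11^-1·(≡4) mod 11; (4|11)=+1, (4|11)=+1; (−1)^{1·-1·5}·(+1)^-1·(+1)^1 = -1.
v=31: a=31^0·(≡13), b=31^2·(≡22) mod 31; (13|31)=-1, (22|31)=-1; (−1)^{0·2·15}·(-1)^2·(-1)^0 = +1.
v=∞: 14674 > 0 and 216632262 > 0  ⇒  (a,b)_∞ = +1.
v=3: a=3^0·(≡1), b=3^-5·(≡1) mod 3; (1|3)=+1, (1|3)=+1; (−1)^{0·-5·1}·(+1)^-5·(+1)^0 = +1.
v=17: a=17^2·(≡7), b=17^0·(≡2) mod 17; (7|17)=-1, (2|17)=+1; (−1)^{2·0·8}·(-1)^0·(+1)^2 = +1.
v=7: a=7^-2·(≡4), b=7^3·(≡4) mod 7; (4|7)=+1, (4|7)=+1; (−1)^{-2·3·3}·(+1)^3·(+1)^-2 = +1.
v=37: a=37^0·(≡18), b=37^1·(≡28) mod 37; (18|37)=-1, (28|37)=+1; (−1)^{0·1·18}·(-1)^1·(+1)^0 = -1.
v=5: a=5^0·(≡4), b=5^2·(≡3) mod 5; (4|5)=+1, (3|5)=-1; (−1)^{0·2·2}·(+1)^2·(-1)^0 = +1.
v=29: a=29^1·(≡24), b=29^1·(≡12) mod 29; (24|29)=+1, (12|29)=-1; (−1)^{1·1·14}·(+1)^1·(-1)^1 = -1.
(14674, 216632262 / ℚ) ramifies at {2, 11, 29, 37}: a division algebra.

[2, 11, 29, 37]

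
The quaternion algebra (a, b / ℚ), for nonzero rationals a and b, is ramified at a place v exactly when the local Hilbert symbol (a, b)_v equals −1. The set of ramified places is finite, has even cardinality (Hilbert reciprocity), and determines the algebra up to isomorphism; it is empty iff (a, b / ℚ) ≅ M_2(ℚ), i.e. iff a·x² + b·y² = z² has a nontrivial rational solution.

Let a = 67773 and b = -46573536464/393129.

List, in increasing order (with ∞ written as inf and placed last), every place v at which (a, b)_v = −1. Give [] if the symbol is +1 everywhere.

Mod squares: a ≡ 67773, b ≡ -351509. Check v ∈ {∞, 2, 3, 7, 11, 13, 17, 19, 23, 29, 31, 41}.
v=23: a=23^0·(≡15), b=23^1·(≡13) mod 23; (15|23)=-1, (13|23)=+1; (−1)^{0·1·11}·(-1)^1·(+1)^0 = -1.
v=29: a=29^1·(≡17), b=29^1·(≡28) mod 29; (17|29)=-1, (28|29)=+1; (−1)^{1·1·14}·(-1)^1·(+1)^1 = -1.
v=3: a=3^1·(≡1), b=3^-2·(≡1) mod 3; (1|3)=+1, (1|3)=+1; (−1)^{1·-2·1}·(+1)^-2·(+1)^1 = +1.
v=19: a=19^1·(≡14), b=19^-2·(≡15) mod 19; (14|19)=-1, (15|19)=-1; (−1)^{1·-2·9}·(-1)^-2·(-1)^1 = -1.
v=7: a=7^0·(≡6), b=7^2·(≡3) mod 7; (6|7)=-1, (3|7)=-1; (−1)^{0·2·3}·(-1)^2·(-1)^0 = +1.
v=41: a=41^1·(≡13), b=41^0·(≡20) mod 41; (13|41)=-1, (20|41)=+1; (−1)^{1·0·20}·(-1)^0·(+1)^1 = +1.
v=31: a=31^0·(≡7), b=31^1·(≡18) mod 31; (7|31)=+1, (18|31)=+1; (−1)^{0·1·15}·(+1)^1·(+1)^0 = +1.
v=∞: 67773 > 0 and -351509 < 0  ⇒  (a,b)_∞ = +1.
v=2: v_2(a)=0, v_2(b)=4; units ≡ 5, 3 (mod 8); ε·ε+αω+βω = 0·1+0·1+4·1 ≡ 0  ⇒  (a,b)_2 = +1.
v=17: a=17^0·(≡11), b=17^1·(≡11) mod 17; (11|17)=-1, (11|17)=-1; (−1)^{0·1·8}·(-1)^1·(-1)^0 = -1.
v=13: a=13^0·(≡4), b=13^2·(≡2) mod 13; (4|13)=+1, (2|13)=-1; (−1)^{0·2·6}·(+1)^2·(-1)^0 = +1.
v=11: a=11^0·(≡2), b=11^-2·(≡10) mod 11; (2|11)=-1, (10|11)=-1; (−1)^{0·-2·5}·(-1)^-2·(-1)^0 = +1.
Ram(67773, -351509) = {17, 19, 23, 29}; no ℚ_17-point on the conic.

[17, 19, 23, 29]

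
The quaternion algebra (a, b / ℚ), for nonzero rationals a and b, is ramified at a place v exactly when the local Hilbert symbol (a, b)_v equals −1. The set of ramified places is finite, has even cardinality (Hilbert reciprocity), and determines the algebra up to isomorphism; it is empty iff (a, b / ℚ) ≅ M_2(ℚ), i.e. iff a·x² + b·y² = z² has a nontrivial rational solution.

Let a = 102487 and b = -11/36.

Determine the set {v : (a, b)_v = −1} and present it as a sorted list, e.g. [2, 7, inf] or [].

[7, 11]

(a, b) ≡ (7, -11) mod (ℚ^×)²; places V = {2, 3, 7, 11, ∞}.
(a,b)_3: α=0, u≡1; β=-2, v≡1 (mod 3); (1|3)=+1, (1|3)=+1; sign (−1)^0·+1^-2·+1^0 = +1.
(a,b)_2: α=0, β=-2; u≡7, v≡5 (mod 8); ε(u)ε(v)=1·0, αω(v)=0·1, βω(u)=-2·0; sum ≡ 0  ⇒  +1.
(a,b)_∞: sgn(7)=+, sgn(-11)=−, so +1.
(a,b)_11: α=4, u≡7; β=1, v≡7 (mod 11); (7|11)=-1, (7|11)=-1; sign (−1)^0·-1^1·-1^4 = -1.
(a,b)_7: α=1, u≡4; β=0, v≡3 (mod 7); (4|7)=+1, (3|7)=-1; sign (−1)^0·+1^0·-1^1 = -1.
Ram(7, -11) = {7, 11}; no ℚ_7-point on the conic.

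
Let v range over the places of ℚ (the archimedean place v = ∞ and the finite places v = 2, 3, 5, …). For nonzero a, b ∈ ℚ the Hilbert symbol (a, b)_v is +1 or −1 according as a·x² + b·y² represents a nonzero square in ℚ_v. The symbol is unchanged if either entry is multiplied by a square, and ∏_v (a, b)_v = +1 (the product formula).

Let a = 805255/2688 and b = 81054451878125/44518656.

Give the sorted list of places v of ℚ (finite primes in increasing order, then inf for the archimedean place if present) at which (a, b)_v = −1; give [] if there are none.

Mod squares: a ≡ 2310, b ≡ 105. Check v ∈ {∞, 2, 3, 5, 7, 11, 13}.
v=∞: 2310 > 0 and 105 > 0  ⇒  (a,b)_∞ = +1.
v=2: v_2(a)=-7, v_2(b)=-8; units ≡ 3, 1 (mod 8); ε·ε+αω+βω = 1·0+-7·0+-8·1 ≡ 0  ⇒  (a,b)_2 = +1.
v=7: a=7^-1·(≡4), b=7^-3·(≡1) mod 7; (4|7)=+1, (1|7)=+1; (−1)^{-1·-3·3}·(+1)^-3·(+1)^-1 = -1.
v=11: a=11^5·(≡4), b=11^10·(≡2) mod 11; (4|11)=+1, (2|11)=-1; (−1)^{5·10·5}·(+1)^10·(-1)^5 = -1.
v=3: a=3^-1·(≡2), b=3^-1·(≡2) mod 3; (2|3)=-1, (2|3)=-1; (−1)^{-1·-1·1}·(-1)^-1·(-1)^-1 = -1.
v=13: a=13^0·(≡10), b=13^-2·(≡10) mod 13; (10|13)=+1, (10|13)=+1; (−1)^{0·-2·6}·(+1)^-2·(+1)^0 = +1.
v=5: a=5^1·(≡2), b=5^5·(≡1) mod 5; (2|5)=-1, (1|5)=+1; (−1)^{1·5·2}·(-1)^5·(+1)^1 = -1.
(2310, 105 / ℚ) ramifies at {3, 5, 7, 11}: a division algebra.

[3, 5, 7, 11]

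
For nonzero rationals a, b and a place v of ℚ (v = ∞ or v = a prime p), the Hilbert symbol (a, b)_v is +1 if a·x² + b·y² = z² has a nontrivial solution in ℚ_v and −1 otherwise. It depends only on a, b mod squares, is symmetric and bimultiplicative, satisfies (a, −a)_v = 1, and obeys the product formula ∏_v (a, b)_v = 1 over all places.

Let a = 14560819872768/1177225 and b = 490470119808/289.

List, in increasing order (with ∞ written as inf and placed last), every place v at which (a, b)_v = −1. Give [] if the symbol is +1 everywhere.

[19, 29, 31, 47]

Mod squares: a ≡ 25897, b ≡ 7663595622. Check v ∈ {∞, 2, 3, 5, 7, 13, 17, 19, 29, 31, 37, 43, 47}.
v=7: a=7^-2·(≡1), b=7^0·(≡2) mod 7; (1|7)=+1, (2|7)=+1; (−1)^{-2·0·3}·(+1)^0·(+1)^-2 = +1.
v=17: a=17^0·(≡6), b=17^-2·(≡2) mod 17; (6|17)=-1, (2|17)=+1; (−1)^{0·-2·8}·(-1)^-2·(+1)^0 = +1.
v=31: a=31^-2·(≡30), b=31^1·(≡20) mod 31; (30|31)=-1, (20|31)=+1; (−1)^{-2·1·15}·(-1)^1·(+1)^-2 = -1.
v=29: a=29^1·(≡20), b=29^1·(≡12) mod 29; (20|29)=+1, (12|29)=-1; (−1)^{1·1·14}·(+1)^1·(-1)^1 = -1.
v=2: v_2(a)=10, v_2(b)=7; units ≡ 1, 3 (mod 8); ε·ε+αω+βω = 0·1+10·1+7·0 ≡ 0  ⇒  (a,b)_2 = +1.
v=43: a=43^0·(≡41), b=43^1·(≡26) mod 43; (41|43)=+1, (26|43)=-1; (−1)^{0·1·21}·(+1)^1·(-1)^0 = +1.
v=37: a=37^0·(≡28), b=37^1·(≡6) mod 37; (28|37)=+1, (6|37)=-1; (−1)^{0·1·18}·(+1)^1·(-1)^0 = +1.
v=19: a=19^3·(≡12), b=19^1·(≡15) mod 19; (12|19)=-1, (15|19)=-1; (−1)^{3·1·9}·(-1)^1·(-1)^3 = -1.
v=47: a=47^1·(≡2), b=47^1·(≡28) mod 47; (2|47)=+1, (28|47)=+1; (−1)^{1·1·23}·(+1)^1·(+1)^1 = -1.
v=∞: 25897 > 0 and 7663595622 > 0  ⇒  (a,b)_∞ = +1.
v=5: a=5^-2·(≡2), b=5^0·(≡2) mod 5; (2|5)=-1, (2|5)=-1; (−1)^{-2·0·2}·(-1)^0·(-1)^-2 = +1.
v=3: a=3^2·(≡1), b=3^1·(≡2) mod 3; (1|3)=+1, (2|3)=-1; (−1)^{2·1·1}·(+1)^1·(-1)^2 = +1.
v=13: a=13^2·(≡12), b=13^0·(≡2) mod 13; (12|13)=+1, (2|13)=-1; (−1)^{2·0·6}·(+1)^0·(-1)^2 = +1.
Ram(25897, 7663595622) = {19, 29, 31, 47}; no ℚ_19-point on the conic.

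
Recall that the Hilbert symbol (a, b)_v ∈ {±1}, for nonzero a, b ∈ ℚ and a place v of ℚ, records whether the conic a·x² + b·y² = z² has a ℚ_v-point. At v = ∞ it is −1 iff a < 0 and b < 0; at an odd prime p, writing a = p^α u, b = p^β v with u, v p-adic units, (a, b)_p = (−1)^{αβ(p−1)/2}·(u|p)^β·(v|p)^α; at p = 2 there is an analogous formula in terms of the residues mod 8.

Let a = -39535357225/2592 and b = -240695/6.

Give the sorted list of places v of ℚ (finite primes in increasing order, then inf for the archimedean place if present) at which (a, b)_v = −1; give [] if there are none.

[5, 7, 13, inf]

Mod squares: a ≡ -2, b ≡ -2730. Check v ∈ {∞, 2, 3, 5, 7, 13, 19, 23}.
v=3: a=3^-4·(≡1), b=3^-1·(≡2) mod 3; (1|3)=+1, (2|3)=-1; (−1)^{-4·-1·1}·(+1)^-1·(-1)^-4 = +1.
v=∞: -2 < 0 and -2730 < 0  ⇒  (a,b)_∞ = -1.
v=5: a=5^2·(≡3), b=5^1·(≡1) mod 5; (3|5)=-1, (1|5)=+1; (−1)^{2·1·2}·(-1)^1·(+1)^2 = -1.
v=19: a=19^2·(≡17), b=19^0·(≡9) mod 19; (17|19)=+1, (9|19)=+1; (−1)^{2·0·9}·(+1)^0·(+1)^2 = +1.
v=13: a=13^2·(≡11), b=13^1·(≡6) mod 13; (11|13)=-1, (6|13)=-1; (−1)^{2·1·6}·(-1)^1·(-1)^2 = -1.
v=7: a=7^2·(≡3), b=7^1·(≡1) mod 7; (3|7)=-1, (1|7)=+1; (−1)^{2·1·3}·(-1)^1·(+1)^2 = -1.
v=23: a=23^2·(≡21), b=23^2·(≡20) mod 23; (21|23)=-1, (20|23)=-1; (−1)^{2·2·11}·(-1)^2·(-1)^2 = +1.
v=2: v_2(a)=-5, v_2(b)=-1; units ≡ 7, 3 (mod 8); ε·ε+αω+βω = 1·1+-5·1+-1·0 ≡ 0  ⇒  (a,b)_2 = +1.
Ram(-2, -2730) = {5, 7, 13, ∞}; no ℚ_5-point on the conic.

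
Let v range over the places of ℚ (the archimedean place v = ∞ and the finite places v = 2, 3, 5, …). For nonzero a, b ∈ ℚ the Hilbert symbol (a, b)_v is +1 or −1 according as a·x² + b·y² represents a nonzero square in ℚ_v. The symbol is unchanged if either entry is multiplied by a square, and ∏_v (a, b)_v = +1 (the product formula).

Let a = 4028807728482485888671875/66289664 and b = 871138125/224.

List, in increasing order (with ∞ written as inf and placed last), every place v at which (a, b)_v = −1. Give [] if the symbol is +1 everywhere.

Mod squares: a ≡ 2730, b ≡ 6006. Check v ∈ {∞, 2, 3, 5, 7, 11, 13, 17, 19}.
v=7: a=7^-1·(≡5), b=7^-1·(≡1) mod 7; (5|7)=-1, (1|7)=+1; (−1)^{-1·-1·3}·(-1)^-1·(+1)^-1 = +1.
v=11: a=11^4·(≡2), b=11^1·(≡10) mod 11; (2|11)=-1, (10|11)=-1; (−1)^{4·1·5}·(-1)^1·(-1)^4 = -1.
v=17: a=17^-2·(≡10), b=17^0·(≡12) mod 17; (10|17)=-1, (12|17)=-1; (−1)^{-2·0·8}·(-1)^0·(-1)^-2 = +1.
v=5: a=5^11·(≡4), b=5^4·(≡4) mod 5; (4|5)=+1, (4|5)=+1; (−1)^{11·4·2}·(+1)^4·(+1)^11 = +1.
v=3: a=3^9·(≡1), b=3^3·(≡1) mod 3; (1|3)=+1, (1|3)=+1; (−1)^{9·3·1}·(+1)^3·(+1)^9 = -1.
v=2: v_2(a)=-15, v_2(b)=-5; units ≡ 5, 3 (mod 8); ε·ε+αω+βω = 0·1+-15·1+-5·1 ≡ 0  ⇒  (a,b)_2 = +1.
v=19: a=19^4·(≡18), b=19^2·(≡2) mod 19; (18|19)=-1, (2|19)=-1; (−1)^{4·2·9}·(-1)^2·(-1)^4 = +1.
v=∞: 2730 > 0 and 6006 > 0  ⇒  (a,b)_∞ = +1.
v=13: a=13^3·(≡5), b=13^1·(≡2) mod 13; (5|13)=-1, (2|13)=-1; (−1)^{3·1·6}·(-1)^1·(-1)^3 = +1.
|Ram(2730, 6006)| = 2, even; anisotropic at {3, 11}.

[3, 11]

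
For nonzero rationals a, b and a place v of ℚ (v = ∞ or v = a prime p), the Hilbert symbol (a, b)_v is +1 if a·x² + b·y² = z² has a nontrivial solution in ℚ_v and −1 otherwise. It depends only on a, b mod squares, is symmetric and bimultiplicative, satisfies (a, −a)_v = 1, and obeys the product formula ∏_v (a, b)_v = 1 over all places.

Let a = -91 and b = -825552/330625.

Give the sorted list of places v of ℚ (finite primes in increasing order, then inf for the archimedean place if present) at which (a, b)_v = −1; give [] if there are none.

[13, inf]

(a, b) ≡ (-91, -13) mod (ℚ^×)²; places V = {2, 3, 5, 7, 13, 23, ∞}.
(a,b)_∞: sgn(-91)=−, sgn(-13)=−, so -1.
(a,b)_2: α=0, β=4; u≡5, v≡3 (mod 8); ε(u)ε(v)=0·1, αω(v)=0·1, βω(u)=4·1; sum ≡ 0  ⇒  +1.
(a,b)_3: α=0, u≡2; β=4, v≡2 (mod 3); (2|3)=-1, (2|3)=-1; sign (−1)^0·-1^4·-1^0 = +1.
(a,b)_7: α=1, u≡1; β=2, v≡1 (mod 7); (1|7)=+1, (1|7)=+1; sign (−1)^0·+1^2·+1^1 = +1.
(a,b)_5: α=0, u≡4; β=-4, v≡2 (mod 5); (4|5)=+1, (2|5)=-1; sign (−1)^0·+1^-4·-1^0 = +1.
(a,b)_13: α=1, u≡6; β=1, v≡3 (mod 13); (6|13)=-1, (3|13)=+1; sign (−1)^0·-1^1·+1^1 = -1.
(a,b)_23: α=0, u≡1; β=-2, v≡14 (mod 23); (1|23)=+1, (14|23)=-1; sign (−1)^0·+1^-2·-1^0 = +1.
Ram(-91, -13) = {13, ∞}; no ℚ_13-point on the conic.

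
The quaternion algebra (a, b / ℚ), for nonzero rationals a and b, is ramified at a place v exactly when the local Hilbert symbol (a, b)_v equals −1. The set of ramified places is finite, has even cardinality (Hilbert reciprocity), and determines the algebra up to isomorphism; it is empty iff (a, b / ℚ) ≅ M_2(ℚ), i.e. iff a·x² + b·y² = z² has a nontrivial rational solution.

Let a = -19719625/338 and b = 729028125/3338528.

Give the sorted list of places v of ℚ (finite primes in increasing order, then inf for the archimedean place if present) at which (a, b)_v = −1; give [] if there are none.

[2, 5, 19, 23]

Mod squares: a ≡ -4370, b ≡ 10. Check v ∈ {∞, 2, 3, 5, 7, 13, 17, 19, 23}.
v=19: a=19^3·(≡11), b=19^-2·(≡14) mod 19; (11|19)=+1, (14|19)=-1; (−1)^{3·-2·9}·(+1)^-2·(-1)^3 = -1.
v=3: a=3^0·(≡1), b=3^2·(≡1) mod 3; (1|3)=+1, (1|3)=+1; (−1)^{0·2·1}·(+1)^2·(+1)^0 = +1.
v=∞: -4370 < 0 and 10 > 0  ⇒  (a,b)_∞ = +1.
v=17: a=17^0·(≡8), b=17^-2·(≡12) mod 17; (8|17)=+1, (12|17)=-1; (−1)^{0·-2·8}·(+1)^-2·(-1)^0 = +1.
v=23: a=23^1·(≡17), b=23^2·(≡14) mod 23; (17|23)=-1, (14|23)=-1; (−1)^{1·2·11}·(-1)^2·(-1)^1 = -1.
v=13: a=13^-2·(≡5), b=13^0·(≡3) mod 13; (5|13)=-1, (3|13)=+1; (−1)^{-2·0·6}·(-1)^0·(+1)^-2 = +1.
v=5: a=5^3·(≡1), b=5^5·(≡3) mod 5; (1|5)=+1, (3|5)=-1; (−1)^{3·5·2}·(+1)^5·(-1)^3 = -1.
v=2: v_2(a)=-1, v_2(b)=-5; units ≡ 7, 5 (mod 8); ε·ε+αω+βω = 1·0+-1·1+-5·0 ≡ 1  ⇒  (a,b)_2 = -1.
v=7: a=7^0·(≡6), b=7^2·(≡6) mod 7; (6|7)=-1, (6|7)=-1; (−1)^{0·2·3}·(-1)^2·(-1)^0 = +1.
Ram(-4370, 10) = {2, 5, 19, 23}; no ℚ_2-point on the conic.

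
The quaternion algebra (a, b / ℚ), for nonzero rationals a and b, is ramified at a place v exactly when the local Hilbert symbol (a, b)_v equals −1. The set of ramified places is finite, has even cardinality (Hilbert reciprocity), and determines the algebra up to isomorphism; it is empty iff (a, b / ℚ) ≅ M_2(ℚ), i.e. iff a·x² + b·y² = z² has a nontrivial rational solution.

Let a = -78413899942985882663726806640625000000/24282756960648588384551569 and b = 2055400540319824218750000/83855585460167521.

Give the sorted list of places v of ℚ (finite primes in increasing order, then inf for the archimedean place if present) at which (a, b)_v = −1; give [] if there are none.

[2, 29]

Mod squares: a ≡ -41, b ≡ 435. Check v ∈ {∞, 2, 3, 5, 7, 11, 13, 17, 29, 37, 41}.
v=29: a=29^4·(≡18), b=29^3·(≡27) mod 29; (18|29)=-1, (27|29)=-1; (−1)^{4·3·14}·(-1)^3·(-1)^4 = -1.
v=∞: -41 < 0 and 435 > 0  ⇒  (a,b)_∞ = +1.
v=11: a=11^-6·(≡5), b=11^-4·(≡8) mod 11; (5|11)=+1, (8|11)=-1; (−1)^{-6·-4·5}·(+1)^-4·(-1)^-6 = +1.
v=5: a=5^26·(≡1), b=5^17·(≡3) mod 5; (1|5)=+1, (3|5)=-1; (−1)^{26·17·2}·(+1)^17·(-1)^26 = +1.
v=13: a=13^-6·(≡2), b=13^-4·(≡2) mod 13; (2|13)=-1, (2|13)=-1; (−1)^{-6·-4·6}·(-1)^-4·(-1)^-6 = +1.
v=17: a=17^-6·(≡5), b=17^-4·(≡5) mod 17; (5|17)=-1, (5|17)=-1; (−1)^{-6·-4·8}·(-1)^-4·(-1)^-6 = +1.
v=2: v_2(a)=6, v_2(b)=4; units ≡ 7, 3 (mod 8); ε·ε+αω+βω = 1·1+6·1+4·0 ≡ 1  ⇒  (a,b)_2 = -1.
v=41: a=41^3·(≡33), b=41^2·(≡20) mod 41; (33|41)=+1, (20|41)=+1; (−1)^{3·2·20}·(+1)^2·(+1)^3 = +1.
v=37: a=37^4·(≡7), b=37^2·(≡10) mod 37; (7|37)=+1, (10|37)=+1; (−1)^{4·2·18}·(+1)^2·(+1)^4 = +1.
v=7: a=7^-6·(≡2), b=7^-4·(≡1) mod 7; (2|7)=+1, (1|7)=+1; (−1)^{-6·-4·3}·(+1)^-4·(+1)^-6 = +1.
v=3: a=3^2·(≡1), b=3^1·(≡1) mod 3; (1|3)=+1, (1|3)=+1; (−1)^{2·1·1}·(+1)^1·(+1)^2 = +1.
|Ram(-41, 435)| = 2, even; anisotropic at {2, 29}.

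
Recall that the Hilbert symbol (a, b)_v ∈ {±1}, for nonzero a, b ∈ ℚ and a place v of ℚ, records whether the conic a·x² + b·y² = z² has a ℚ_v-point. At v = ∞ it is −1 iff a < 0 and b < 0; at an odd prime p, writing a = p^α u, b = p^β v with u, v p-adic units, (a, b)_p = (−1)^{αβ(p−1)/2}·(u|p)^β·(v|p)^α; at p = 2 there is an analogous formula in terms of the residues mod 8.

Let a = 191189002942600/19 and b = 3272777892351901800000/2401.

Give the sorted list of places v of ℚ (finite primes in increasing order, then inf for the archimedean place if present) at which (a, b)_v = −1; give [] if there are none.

(a, b) ≡ (646, 3145) mod (ℚ^×)²; places V = {2, 3, 5, 7, 13, 17, 19, 29, 37, 53, ∞}.
(a,b)_7: α=0, u≡1; β=-4, v≡1 (mod 7); (1|7)=+1, (1|7)=+1; sign (−1)^0·+1^-4·+1^0 = +1.
(a,b)_5: α=2, u≡1; β=5, v≡1 (mod 5); (1|5)=+1, (1|5)=+1; sign (−1)^0·+1^5·+1^2 = +1.
(a,b)_3: α=0, u≡1; β=4, v≡1 (mod 3); (1|3)=+1, (1|3)=+1; sign (−1)^0·+1^4·+1^0 = +1.
(a,b)_17: α=3, u≡8; β=5, v≡13 (mod 17); (8|17)=+1, (13|17)=+1; sign (−1)^0·+1^5·+1^3 = +1.
(a,b)_∞: sgn(646)=+, sgn(3145)=+, so +1.
(a,b)_2: α=3, β=6; u≡3, v≡1 (mod 8); ε(u)ε(v)=1·0, αω(v)=3·0, βω(u)=6·1; sum ≡ 0  ⇒  +1.
(a,b)_19: α=-1, u≡2; β=0, v≡12 (mod 19); (2|19)=-1, (12|19)=-1; sign (−1)^0·-1^0·-1^-1 = -1.
(a,b)_53: α=0, u≡37; β=2, v≡45 (mod 53); (37|53)=+1, (45|53)=-1; sign (−1)^0·+1^2·-1^0 = +1.
(a,b)_13: α=2, u≡9; β=0, v≡12 (mod 13); (9|13)=+1, (12|13)=+1; sign (−1)^0·+1^0·+1^2 = +1.
(a,b)_37: α=2, u≡6; β=3, v≡7 (mod 37); (6|37)=-1, (7|37)=+1; sign (−1)^0·-1^3·+1^2 = -1.
(a,b)_29: α=2, u≡8; β=0, v≡5 (mod 29); (8|29)=-1, (5|29)=+1; sign (−1)^0·-1^0·+1^2 = +1.
Ram(646, 3145) = {19, 37}; no ℚ_19-point on the conic.

[19, 37]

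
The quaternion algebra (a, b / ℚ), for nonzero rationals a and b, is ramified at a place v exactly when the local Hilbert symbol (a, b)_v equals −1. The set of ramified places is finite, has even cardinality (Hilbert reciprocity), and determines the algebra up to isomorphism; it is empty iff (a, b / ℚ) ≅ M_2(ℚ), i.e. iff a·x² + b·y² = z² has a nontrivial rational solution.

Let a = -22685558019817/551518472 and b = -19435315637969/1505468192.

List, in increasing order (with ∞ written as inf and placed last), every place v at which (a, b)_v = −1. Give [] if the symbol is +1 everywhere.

(a, b) ≡ (-4466, -75922) mod (ℚ^×)²; places V = {2, 7, 11, 17, 19, 23, 29, ∞}.
(a,b)_19: α=-4, u≡8; β=-6, v≡12 (mod 19); (8|19)=-1, (12|19)=-1; sign (−1)^0·-1^-6·-1^-4 = +1.
(a,b)_23: α=-2, u≡17; β=0, v≡9 (mod 23); (17|23)=-1, (9|23)=+1; sign (−1)^0·-1^0·+1^-2 = +1.
(a,b)_11: α=5, u≡1; β=7, v≡8 (mod 11); (1|11)=+1, (8|11)=-1; sign (−1)^1·+1^7·-1^5 = +1.
(a,b)_2: α=-3, β=-5; u≡7, v≡7 (mod 8); ε(u)ε(v)=1·1, αω(v)=-3·0, βω(u)=-5·0; sum ≡ 1  ⇒  -1.
(a,b)_17: α=2, u≡6; β=3, v≡11 (mod 17); (6|17)=-1, (11|17)=-1; sign (−1)^0·-1^3·-1^2 = -1.
(a,b)_29: α=1, u≡5; β=1, v≡19 (mod 29); (5|29)=+1, (19|29)=-1; sign (−1)^0·+1^1·-1^1 = -1.
(a,b)_∞: sgn(-4466)=−, sgn(-75922)=−, so -1.
(a,b)_7: α=5, u≡3; β=1, v≡1 (mod 7); (3|7)=-1, (1|7)=+1; sign (−1)^1·-1^1·+1^5 = +1.
|Ram(-4466, -75922)| = 4, even; anisotropic at {2, 17, 29, ∞}.

[2, 17, 29, inf]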